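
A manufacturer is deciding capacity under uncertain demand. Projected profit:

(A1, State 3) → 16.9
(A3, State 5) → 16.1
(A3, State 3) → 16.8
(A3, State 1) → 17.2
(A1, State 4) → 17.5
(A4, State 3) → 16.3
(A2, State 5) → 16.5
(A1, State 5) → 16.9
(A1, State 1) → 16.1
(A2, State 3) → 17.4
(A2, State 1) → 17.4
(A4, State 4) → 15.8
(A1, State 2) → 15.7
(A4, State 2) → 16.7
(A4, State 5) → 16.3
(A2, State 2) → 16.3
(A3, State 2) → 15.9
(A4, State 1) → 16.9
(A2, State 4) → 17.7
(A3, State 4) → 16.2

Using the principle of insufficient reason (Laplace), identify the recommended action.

Row averages: A1=16.62, A2=17.06, A3=16.44, A4=16.4
Highest average = 17.06 → A2.

A2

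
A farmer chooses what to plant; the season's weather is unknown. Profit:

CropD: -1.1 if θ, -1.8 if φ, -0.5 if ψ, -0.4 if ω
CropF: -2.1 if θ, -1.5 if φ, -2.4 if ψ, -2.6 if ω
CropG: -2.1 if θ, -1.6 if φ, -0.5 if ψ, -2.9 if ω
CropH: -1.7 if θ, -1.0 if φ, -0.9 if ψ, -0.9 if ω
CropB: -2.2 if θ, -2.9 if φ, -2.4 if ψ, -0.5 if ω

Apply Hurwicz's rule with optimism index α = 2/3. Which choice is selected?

CropD: 2/3·(-0.4) + 1/3·(-1.8) = -13/15
CropF: 2/3·(-1.5) + 1/3·(-2.6) = -28/15
CropG: 2/3·(-0.5) + 1/3·(-2.9) = -1.3
CropH: 2/3·(-0.9) + 1/3·(-1.7) = -7/6
CropB: 2/3·(-0.5) + 1/3·(-2.9) = -1.3
Highest Hurwicz score = -13/15 → CropD.

CropD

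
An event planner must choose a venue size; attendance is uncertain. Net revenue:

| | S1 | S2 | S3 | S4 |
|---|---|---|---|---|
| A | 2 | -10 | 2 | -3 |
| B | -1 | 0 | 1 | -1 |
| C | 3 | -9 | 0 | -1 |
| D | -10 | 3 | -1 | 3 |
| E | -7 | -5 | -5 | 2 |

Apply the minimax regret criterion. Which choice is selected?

Column bests: S1=3, S2=3, S3=2, S4=3.
A regrets: 1, 13, 0, 6 → max 13
B regrets: 4, 3, 1, 4 → max 4
C regrets: 0, 12, 2, 4 → max 12
D regrets: 13, 0, 3, 0 → max 13
E regrets: 10, 8, 7, 1 → max 10
Smallest max regret = 4 → B.

B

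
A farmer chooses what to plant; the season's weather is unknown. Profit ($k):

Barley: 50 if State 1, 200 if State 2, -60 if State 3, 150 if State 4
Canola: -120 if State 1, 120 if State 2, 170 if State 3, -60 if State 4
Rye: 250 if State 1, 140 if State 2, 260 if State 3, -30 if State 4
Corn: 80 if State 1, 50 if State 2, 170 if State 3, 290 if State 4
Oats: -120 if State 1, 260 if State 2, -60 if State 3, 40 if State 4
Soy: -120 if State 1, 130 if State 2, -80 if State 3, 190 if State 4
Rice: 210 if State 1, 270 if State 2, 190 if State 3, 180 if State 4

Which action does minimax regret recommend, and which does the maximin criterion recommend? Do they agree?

minimax regret → Rice; maximin → Rice (agree)

Column bests: State 1=250, State 2=270, State 3=260, State 4=290.
Barley regrets: 200, 70, 320, 140 → max 320
Canola regrets: 370, 150, 90, 350 → max 370
Rye regrets: 0, 130, 0, 320 → max 320
Corn regrets: 170, 220, 90, 0 → max 220
Oats regrets: 370, 10, 320, 250 → max 370
Soy regrets: 370, 140, 340, 100 → max 370
Rice regrets: 40, 0, 70, 110 → max 110
Smallest max regret = 110 → Rice.
Row minima: Barley=-60, Canola=-120, Rye=-30, Corn=50, Oats=-120, Soy=-120, Rice=180
Best worst-case = 180 → Rice.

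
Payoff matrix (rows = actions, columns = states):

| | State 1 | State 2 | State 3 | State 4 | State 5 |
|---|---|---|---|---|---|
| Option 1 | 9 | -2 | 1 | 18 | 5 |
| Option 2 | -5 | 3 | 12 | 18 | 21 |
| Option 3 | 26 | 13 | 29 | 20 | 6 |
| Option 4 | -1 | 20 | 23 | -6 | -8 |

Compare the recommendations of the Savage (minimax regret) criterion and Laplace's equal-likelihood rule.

Column bests: State 1=26, State 2=20, State 3=29, State 4=20, State 5=21.
Option 1 regrets: 17, 22, 28, 2, 16 → max 28
Option 2 regrets: 31, 17, 17, 2, 0 → max 31
Option 3 regrets: 0, 7, 0, 0, 15 → max 15
Option 4 regrets: 27, 0, 6, 26, 29 → max 29
Smallest max regret = 15 → Option 3.
Row averages: Option 1=6.2, Option 2=9.8, Option 3=18.8, Option 4=5.6
Highest average = 18.8 → Option 3.

minimax regret → Option 3; laplace → Option 3 (agree)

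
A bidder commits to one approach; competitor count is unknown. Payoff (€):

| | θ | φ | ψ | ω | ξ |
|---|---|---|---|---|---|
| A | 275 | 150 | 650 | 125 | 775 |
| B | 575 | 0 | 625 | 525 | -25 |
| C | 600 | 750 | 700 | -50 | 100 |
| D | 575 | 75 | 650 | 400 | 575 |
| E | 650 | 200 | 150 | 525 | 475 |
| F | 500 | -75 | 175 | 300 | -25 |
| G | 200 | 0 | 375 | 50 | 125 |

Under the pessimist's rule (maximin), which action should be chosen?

E

Row minima: A=125, B=-25, C=-50, D=75, E=150, F=-75, G=0
Best worst-case = 150 → E.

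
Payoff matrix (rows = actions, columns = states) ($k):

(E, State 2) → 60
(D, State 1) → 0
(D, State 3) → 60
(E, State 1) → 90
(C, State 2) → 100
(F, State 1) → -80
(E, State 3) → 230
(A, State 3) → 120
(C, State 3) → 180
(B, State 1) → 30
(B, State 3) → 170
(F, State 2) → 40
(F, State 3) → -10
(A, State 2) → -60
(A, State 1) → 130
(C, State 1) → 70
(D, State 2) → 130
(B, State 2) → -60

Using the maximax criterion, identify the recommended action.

E

Row maxima: A=130, B=170, C=180, D=130, E=230, F=40
Best best-case = 230 → E.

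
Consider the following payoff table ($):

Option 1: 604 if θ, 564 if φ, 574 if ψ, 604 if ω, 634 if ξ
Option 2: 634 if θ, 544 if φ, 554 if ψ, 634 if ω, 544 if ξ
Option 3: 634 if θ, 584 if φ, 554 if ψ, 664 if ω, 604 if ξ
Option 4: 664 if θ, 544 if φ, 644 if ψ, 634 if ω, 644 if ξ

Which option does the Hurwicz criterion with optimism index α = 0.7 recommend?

Option 1: 0.7·634 + 0.3·564 = 613
Option 2: 0.7·634 + 0.3·544 = 607
Option 3: 0.7·664 + 0.3·554 = 631
Option 4: 0.7·664 + 0.3·544 = 628
Highest Hurwicz score = 631 → Option 3.

Option 3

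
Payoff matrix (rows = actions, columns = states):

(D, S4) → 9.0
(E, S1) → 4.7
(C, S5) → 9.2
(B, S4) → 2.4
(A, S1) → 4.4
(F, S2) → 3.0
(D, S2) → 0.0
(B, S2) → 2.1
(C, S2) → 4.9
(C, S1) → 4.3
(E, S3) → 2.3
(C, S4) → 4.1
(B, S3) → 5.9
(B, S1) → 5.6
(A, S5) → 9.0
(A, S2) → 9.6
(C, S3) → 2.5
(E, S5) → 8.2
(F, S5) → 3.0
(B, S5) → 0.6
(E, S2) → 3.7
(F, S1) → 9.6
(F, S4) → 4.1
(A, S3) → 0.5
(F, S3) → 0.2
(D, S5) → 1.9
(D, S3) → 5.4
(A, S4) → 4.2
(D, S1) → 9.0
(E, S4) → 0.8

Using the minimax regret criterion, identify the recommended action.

C

Column bests: S1=9.6, S2=9.6, S3=5.9, S4=9.0, S5=9.2.
A regrets: 5.2, 0.0, 5.4, 4.8, 0.2 → max 5.4
B regrets: 4.0, 7.5, 0.0, 6.6, 8.6 → max 8.6
C regrets: 5.3, 4.7, 3.4, 4.9, 0.0 → max 5.3
D regrets: 0.6, 9.6, 0.5, 0.0, 7.3 → max 9.6
E regrets: 4.9, 5.9, 3.6, 8.2, 1.0 → max 8.2
F regrets: 0.0, 6.6, 5.7, 4.9, 6.2 → max 6.6
Smallest max regret = 5.3 → C.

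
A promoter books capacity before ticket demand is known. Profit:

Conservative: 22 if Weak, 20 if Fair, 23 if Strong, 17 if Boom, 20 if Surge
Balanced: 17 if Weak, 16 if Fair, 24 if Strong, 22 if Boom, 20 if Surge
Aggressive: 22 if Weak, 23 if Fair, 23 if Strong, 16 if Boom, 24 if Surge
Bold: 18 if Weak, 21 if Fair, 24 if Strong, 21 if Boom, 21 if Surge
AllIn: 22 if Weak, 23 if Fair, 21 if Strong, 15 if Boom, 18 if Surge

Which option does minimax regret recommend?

Bold

Column bests: Weak=22, Fair=23, Strong=24, Boom=22, Surge=24.
Conservative regrets: 0, 3, 1, 5, 4 → max 5
Balanced regrets: 5, 7, 0, 0, 4 → max 7
Aggressive regrets: 0, 0, 1, 6, 0 → max 6
Bold regrets: 4, 2, 0, 1, 3 → max 4
AllIn regrets: 0, 0, 3, 7, 6 → max 7
Smallest max regret = 4 → Bold.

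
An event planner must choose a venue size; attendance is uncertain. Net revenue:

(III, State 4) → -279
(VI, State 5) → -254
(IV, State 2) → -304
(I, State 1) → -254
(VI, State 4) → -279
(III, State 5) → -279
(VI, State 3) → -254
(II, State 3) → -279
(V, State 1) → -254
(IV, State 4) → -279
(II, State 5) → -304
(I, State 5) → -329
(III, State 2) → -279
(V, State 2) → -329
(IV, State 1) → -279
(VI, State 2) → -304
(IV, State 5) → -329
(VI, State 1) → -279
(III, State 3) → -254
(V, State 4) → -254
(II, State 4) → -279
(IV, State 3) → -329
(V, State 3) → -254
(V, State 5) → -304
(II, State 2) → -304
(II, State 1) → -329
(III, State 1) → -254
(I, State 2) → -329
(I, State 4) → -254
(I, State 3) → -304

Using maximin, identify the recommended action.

Row minima: I=-329, II=-329, III=-279, IV=-329, V=-329, VI=-304
Best worst-case = -279 → III.

III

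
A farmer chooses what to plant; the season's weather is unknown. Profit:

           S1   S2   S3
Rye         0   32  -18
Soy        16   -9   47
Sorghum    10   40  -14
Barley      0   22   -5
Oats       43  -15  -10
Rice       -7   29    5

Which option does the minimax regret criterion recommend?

Soy

Column bests: S1=43, S2=40, S3=47.
Rye regrets: 43, 8, 65 → max 65
Soy regrets: 27, 49, 0 → max 49
Sorghum regrets: 33, 0, 61 → max 61
Barley regrets: 43, 18, 52 → max 52
Oats regrets: 0, 55, 57 → max 57
Rice regrets: 50, 11, 42 → max 50
Smallest max regret = 49 → Soy.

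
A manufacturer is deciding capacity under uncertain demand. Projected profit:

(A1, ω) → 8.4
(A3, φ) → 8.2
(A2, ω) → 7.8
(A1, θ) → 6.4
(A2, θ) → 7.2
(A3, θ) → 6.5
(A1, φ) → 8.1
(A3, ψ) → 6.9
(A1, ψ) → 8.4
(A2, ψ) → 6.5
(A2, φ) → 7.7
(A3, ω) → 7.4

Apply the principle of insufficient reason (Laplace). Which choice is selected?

A1

Row averages: A1=7.825, A2=7.3, A3=7.25
Highest average = 7.825 → A1.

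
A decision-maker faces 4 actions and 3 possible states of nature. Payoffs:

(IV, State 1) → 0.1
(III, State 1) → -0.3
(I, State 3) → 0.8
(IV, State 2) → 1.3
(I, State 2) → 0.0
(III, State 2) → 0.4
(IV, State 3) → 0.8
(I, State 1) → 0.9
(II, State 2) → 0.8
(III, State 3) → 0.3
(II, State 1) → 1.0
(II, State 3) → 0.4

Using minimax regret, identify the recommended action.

Column bests: State 1=1.0, State 2=1.3, State 3=0.8.
I regrets: 0.1, 1.3, 0.0 → max 1.3
II regrets: 0.0, 0.5, 0.4 → max 0.5
III regrets: 1.3, 0.9, 0.5 → max 1.3
IV regrets: 0.9, 0.0, 0.0 → max 0.9
Smallest max regret = 0.5 → II.

II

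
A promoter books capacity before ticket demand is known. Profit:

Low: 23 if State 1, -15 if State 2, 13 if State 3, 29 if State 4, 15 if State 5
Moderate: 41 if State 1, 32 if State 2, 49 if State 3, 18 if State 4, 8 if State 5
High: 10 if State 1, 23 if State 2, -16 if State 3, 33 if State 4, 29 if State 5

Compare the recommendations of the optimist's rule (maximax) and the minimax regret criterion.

Row maxima: Low=29, Moderate=49, High=33
Best best-case = 49 → Moderate.
Column bests: State 1=41, State 2=32, State 3=49, State 4=33, State 5=29.
Low regrets: 18, 47, 36, 4, 14 → max 47
Moderate regrets: 0, 0, 0, 15, 21 → max 21
High regrets: 31, 9, 65, 0, 0 → max 65
Smallest max regret = 21 → Moderate.

maximax → Moderate; minimax regret → Moderate (agree)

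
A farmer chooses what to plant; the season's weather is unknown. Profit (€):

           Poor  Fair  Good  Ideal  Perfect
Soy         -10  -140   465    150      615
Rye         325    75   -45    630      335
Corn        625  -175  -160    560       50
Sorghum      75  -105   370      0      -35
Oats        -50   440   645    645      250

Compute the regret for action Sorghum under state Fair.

545

Best payoff under Fair is 440.
Regret = 440 − (-105) = 545.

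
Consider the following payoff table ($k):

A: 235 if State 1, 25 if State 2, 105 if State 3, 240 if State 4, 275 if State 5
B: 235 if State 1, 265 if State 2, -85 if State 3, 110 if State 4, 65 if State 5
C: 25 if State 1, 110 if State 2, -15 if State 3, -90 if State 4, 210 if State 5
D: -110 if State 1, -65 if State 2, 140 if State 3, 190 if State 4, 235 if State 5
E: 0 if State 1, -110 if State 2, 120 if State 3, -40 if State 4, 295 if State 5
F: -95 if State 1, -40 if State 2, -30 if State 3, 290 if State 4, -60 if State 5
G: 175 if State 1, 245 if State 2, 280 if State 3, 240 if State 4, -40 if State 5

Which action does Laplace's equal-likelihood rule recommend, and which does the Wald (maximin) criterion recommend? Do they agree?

Row averages: A=176, B=118, C=48, D=78, E=53, F=13, G=180
Highest average = 180 → G.
Row minima: A=25, B=-85, C=-90, D=-110, E=-110, F=-95, G=-40
Best worst-case = 25 → A.

laplace → G; maximin → A (disagree)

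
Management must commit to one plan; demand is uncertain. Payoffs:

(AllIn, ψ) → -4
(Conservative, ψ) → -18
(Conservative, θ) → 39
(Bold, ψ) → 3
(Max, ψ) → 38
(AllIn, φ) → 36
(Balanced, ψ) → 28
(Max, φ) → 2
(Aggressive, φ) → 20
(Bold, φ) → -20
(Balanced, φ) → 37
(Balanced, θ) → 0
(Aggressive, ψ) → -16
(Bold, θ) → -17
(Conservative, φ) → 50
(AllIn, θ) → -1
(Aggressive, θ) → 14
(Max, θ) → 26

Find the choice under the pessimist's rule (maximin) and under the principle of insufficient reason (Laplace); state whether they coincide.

Row minima: Conservative=-18, Balanced=0, Aggressive=-16, Bold=-20, AllIn=-4, Max=2
Best worst-case = 2 → Max.
Row averages: Conservative=71/3, Balanced=65/3, Aggressive=6, Bold=-34/3, AllIn=31/3, Max=22
Highest average = 71/3 → Conservative.

maximin → Max; laplace → Conservative (disagree)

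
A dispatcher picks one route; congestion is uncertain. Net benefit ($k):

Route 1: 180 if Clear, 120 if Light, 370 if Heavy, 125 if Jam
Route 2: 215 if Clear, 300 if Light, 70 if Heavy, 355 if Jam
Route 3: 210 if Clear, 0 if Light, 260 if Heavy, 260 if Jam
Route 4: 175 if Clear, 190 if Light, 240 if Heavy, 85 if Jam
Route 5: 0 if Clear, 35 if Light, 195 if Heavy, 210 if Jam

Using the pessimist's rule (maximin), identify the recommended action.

Route 1

Row minima: Route 1=120, Route 2=70, Route 3=0, Route 4=85, Route 5=0
Best worst-case = 120 → Route 1.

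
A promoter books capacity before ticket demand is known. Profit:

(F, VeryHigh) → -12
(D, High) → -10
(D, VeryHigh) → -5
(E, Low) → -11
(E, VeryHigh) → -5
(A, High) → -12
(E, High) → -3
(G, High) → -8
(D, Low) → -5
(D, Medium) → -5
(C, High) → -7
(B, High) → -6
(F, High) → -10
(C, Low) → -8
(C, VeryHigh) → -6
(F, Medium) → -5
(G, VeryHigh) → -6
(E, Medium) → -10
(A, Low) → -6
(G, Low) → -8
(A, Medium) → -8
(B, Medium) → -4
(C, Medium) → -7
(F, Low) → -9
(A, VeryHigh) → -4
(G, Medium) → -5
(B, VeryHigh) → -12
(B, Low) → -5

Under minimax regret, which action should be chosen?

Column bests: Low=-5, Medium=-4, High=-3, VeryHigh=-4.
A regrets: 1, 4, 9, 0 → max 9
B regrets: 0, 0, 3, 8 → max 8
C regrets: 3, 3, 4, 2 → max 4
D regrets: 0, 1, 7, 1 → max 7
E regrets: 6, 6, 0, 1 → max 6
F regrets: 4, 1, 7, 8 → max 8
G regrets: 3, 1, 5, 2 → max 5
Smallest max regret = 4 → C.

C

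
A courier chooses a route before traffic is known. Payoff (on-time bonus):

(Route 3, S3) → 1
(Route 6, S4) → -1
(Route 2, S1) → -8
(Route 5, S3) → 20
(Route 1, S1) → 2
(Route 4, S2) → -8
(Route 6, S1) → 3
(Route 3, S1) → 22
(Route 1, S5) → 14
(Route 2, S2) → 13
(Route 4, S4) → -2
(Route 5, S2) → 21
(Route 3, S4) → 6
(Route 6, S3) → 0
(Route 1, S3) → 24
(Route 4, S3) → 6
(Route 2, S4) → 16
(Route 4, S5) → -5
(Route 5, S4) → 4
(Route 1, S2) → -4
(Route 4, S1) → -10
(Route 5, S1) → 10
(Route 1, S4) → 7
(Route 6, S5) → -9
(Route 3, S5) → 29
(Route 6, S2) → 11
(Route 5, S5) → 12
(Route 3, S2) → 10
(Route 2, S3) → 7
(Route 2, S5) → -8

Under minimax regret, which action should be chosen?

Column bests: S1=22, S2=21, S3=24, S4=16, S5=29.
Route 1 regrets: 20, 25, 0, 9, 15 → max 25
Route 2 regrets: 30, 8, 17, 0, 37 → max 37
Route 3 regrets: 0, 11, 23, 10, 0 → max 23
Route 4 regrets: 32, 29, 18, 18, 34 → max 34
Route 5 regrets: 12, 0, 4, 12, 17 → max 17
Route 6 regrets: 19, 10, 24, 17, 38 → max 38
Smallest max regret = 17 → Route 5.

Route 5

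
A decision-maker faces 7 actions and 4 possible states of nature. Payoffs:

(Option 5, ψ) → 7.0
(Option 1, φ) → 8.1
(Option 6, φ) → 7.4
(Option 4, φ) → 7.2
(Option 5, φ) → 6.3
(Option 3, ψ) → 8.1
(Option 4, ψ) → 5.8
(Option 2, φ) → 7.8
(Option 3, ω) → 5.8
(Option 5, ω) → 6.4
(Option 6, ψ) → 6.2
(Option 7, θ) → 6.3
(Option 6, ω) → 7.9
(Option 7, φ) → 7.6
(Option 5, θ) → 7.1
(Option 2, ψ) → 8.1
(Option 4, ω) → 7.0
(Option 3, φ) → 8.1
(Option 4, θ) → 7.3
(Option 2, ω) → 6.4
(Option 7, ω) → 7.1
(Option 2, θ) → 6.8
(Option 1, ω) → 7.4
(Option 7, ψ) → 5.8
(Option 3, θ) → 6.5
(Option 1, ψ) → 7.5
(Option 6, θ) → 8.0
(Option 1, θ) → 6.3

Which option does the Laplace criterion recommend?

Option 6

Row averages: Option 1=7.325, Option 2=7.275, Option 3=7.125, Option 4=6.825, Option 5=6.7, Option 6=7.375, Option 7=6.7
Highest average = 7.375 → Option 6.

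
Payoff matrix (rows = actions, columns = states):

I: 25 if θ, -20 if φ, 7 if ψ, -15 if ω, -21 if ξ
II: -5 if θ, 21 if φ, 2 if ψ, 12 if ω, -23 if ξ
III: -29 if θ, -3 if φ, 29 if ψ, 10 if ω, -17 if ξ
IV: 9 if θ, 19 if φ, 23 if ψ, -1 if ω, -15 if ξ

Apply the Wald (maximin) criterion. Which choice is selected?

IV

Row minima: I=-21, II=-23, III=-29, IV=-15
Best worst-case = -15 → IV.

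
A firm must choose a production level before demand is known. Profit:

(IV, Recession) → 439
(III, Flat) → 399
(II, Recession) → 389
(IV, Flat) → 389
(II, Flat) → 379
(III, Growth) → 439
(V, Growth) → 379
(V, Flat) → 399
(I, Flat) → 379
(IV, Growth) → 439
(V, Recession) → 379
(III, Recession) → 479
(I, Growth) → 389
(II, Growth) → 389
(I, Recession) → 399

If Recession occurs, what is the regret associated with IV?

Best payoff under Recession is 479.
Regret = 479 − 439 = 40.

40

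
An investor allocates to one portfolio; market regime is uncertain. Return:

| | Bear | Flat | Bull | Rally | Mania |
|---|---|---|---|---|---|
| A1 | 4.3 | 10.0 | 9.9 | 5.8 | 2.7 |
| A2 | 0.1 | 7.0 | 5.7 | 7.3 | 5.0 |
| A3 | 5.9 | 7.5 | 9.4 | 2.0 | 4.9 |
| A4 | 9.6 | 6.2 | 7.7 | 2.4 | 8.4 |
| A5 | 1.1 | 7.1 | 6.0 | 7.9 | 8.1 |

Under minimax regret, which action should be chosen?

Column bests: Bear=9.6, Flat=10.0, Bull=9.9, Rally=7.9, Mania=8.4.
A1 regrets: 5.3, 0.0, 0.0, 2.1, 5.7 → max 5.7
A2 regrets: 9.5, 3.0, 4.2, 0.6, 3.4 → max 9.5
A3 regrets: 3.7, 2.5, 0.5, 5.9, 3.5 → max 5.9
A4 regrets: 0.0, 3.8, 2.2, 5.5, 0.0 → max 5.5
A5 regrets: 8.5, 2.9, 3.9, 0.0, 0.3 → max 8.5
Smallest max regret = 5.5 → A4.

A4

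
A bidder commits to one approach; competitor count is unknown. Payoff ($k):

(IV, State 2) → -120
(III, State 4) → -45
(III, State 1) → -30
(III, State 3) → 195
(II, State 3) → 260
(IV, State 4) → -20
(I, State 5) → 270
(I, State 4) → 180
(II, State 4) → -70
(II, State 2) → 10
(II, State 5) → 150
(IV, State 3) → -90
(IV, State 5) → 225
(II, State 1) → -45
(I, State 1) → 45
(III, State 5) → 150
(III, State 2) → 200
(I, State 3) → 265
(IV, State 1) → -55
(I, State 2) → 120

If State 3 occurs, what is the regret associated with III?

70

Best payoff under State 3 is 265.
Regret = 265 − 195 = 70.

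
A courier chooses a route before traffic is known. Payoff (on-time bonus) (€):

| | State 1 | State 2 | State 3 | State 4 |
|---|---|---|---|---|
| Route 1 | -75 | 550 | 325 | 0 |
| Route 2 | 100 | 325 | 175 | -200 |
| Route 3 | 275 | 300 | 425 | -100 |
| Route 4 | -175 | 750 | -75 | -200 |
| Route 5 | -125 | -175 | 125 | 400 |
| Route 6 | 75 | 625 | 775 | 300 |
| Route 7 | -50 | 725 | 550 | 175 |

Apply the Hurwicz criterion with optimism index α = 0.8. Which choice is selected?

Route 1: 0.8·550 + 0.2·(-75) = 425
Route 2: 0.8·325 + 0.2·(-200) = 220
Route 3: 0.8·425 + 0.2·(-100) = 320
Route 4: 0.8·750 + 0.2·(-200) = 560
Route 5: 0.8·400 + 0.2·(-175) = 285
Route 6: 0.8·775 + 0.2·75 = 635
Route 7: 0.8·725 + 0.2·(-50) = 570
Highest Hurwicz score = 635 → Route 6.

Route 6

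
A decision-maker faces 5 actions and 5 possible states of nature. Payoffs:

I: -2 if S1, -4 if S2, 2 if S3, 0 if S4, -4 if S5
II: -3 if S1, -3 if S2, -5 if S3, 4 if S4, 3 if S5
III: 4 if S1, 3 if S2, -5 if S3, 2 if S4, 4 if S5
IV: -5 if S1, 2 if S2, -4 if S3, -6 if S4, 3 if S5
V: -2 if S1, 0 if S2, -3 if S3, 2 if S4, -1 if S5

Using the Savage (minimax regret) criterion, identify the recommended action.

V

Column bests: S1=4, S2=3, S3=2, S4=4, S5=4.
I regrets: 6, 7, 0, 4, 8 → max 8
II regrets: 7, 6, 7, 0, 1 → max 7
III regrets: 0, 0, 7, 2, 0 → max 7
IV regrets: 9, 1, 6, 10, 1 → max 10
V regrets: 6, 3, 5, 2, 5 → max 6
Smallest max regret = 6 → V.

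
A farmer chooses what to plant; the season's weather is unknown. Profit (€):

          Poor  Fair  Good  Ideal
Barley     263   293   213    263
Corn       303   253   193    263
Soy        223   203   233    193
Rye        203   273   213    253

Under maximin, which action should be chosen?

Barley

Row minima: Barley=213, Corn=193, Soy=193, Rye=203
Best worst-case = 213 → Barley.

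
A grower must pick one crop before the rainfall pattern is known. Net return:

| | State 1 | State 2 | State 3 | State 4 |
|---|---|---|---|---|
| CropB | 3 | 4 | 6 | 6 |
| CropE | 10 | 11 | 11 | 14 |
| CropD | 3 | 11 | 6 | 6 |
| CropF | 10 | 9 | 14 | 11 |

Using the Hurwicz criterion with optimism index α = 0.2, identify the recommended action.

CropE

CropB: 0.2·6 + 0.8·3 = 3.6
CropE: 0.2·14 + 0.8·10 = 10.8
CropD: 0.2·11 + 0.8·3 = 4.6
CropF: 0.2·14 + 0.8·9 = 10
Highest Hurwicz score = 10.8 → CropE.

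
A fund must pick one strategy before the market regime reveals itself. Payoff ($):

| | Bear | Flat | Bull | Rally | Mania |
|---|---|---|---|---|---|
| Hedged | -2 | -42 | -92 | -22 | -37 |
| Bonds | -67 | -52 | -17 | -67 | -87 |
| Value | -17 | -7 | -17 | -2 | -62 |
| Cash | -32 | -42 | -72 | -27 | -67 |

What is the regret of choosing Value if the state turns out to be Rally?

0

Best payoff under Rally is -2.
Regret = -2 − (-2) = 0.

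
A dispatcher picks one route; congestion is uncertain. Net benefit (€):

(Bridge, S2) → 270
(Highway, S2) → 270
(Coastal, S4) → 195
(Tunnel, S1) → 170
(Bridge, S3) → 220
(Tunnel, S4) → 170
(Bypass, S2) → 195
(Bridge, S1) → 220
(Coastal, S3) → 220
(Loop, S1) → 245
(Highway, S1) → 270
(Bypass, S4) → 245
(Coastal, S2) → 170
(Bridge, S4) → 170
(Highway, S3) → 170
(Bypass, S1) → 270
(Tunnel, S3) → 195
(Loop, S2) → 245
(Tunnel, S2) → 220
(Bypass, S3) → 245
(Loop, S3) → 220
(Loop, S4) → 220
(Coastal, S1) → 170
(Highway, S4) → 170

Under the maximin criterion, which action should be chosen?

Row minima: Loop=220, Bypass=195, Bridge=170, Coastal=170, Tunnel=170, Highway=170
Best worst-case = 220 → Loop.

Loop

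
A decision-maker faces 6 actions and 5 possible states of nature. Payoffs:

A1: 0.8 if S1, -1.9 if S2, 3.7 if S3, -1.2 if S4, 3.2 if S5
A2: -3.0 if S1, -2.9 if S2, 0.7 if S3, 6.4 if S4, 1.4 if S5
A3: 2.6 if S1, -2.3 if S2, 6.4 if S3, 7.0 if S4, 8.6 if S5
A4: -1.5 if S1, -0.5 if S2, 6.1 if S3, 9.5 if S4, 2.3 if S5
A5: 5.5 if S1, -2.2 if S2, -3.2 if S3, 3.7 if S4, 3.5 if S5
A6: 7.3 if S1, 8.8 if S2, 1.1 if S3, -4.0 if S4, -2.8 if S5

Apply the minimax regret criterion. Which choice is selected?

Column bests: S1=7.3, S2=8.8, S3=6.4, S4=9.5, S5=8.6.
A1 regrets: 6.5, 10.7, 2.7, 10.7, 5.4 → max 10.7
A2 regrets: 10.3, 11.7, 5.7, 3.1, 7.2 → max 11.7
A3 regrets: 4.7, 11.1, 0.0, 2.5, 0.0 → max 11.1
A4 regrets: 8.8, 9.3, 0.3, 0.0, 6.3 → max 9.3
A5 regrets: 1.8, 11.0, 9.6, 5.8, 5.1 → max 11.0
A6 regrets: 0.0, 0.0, 5.3, 13.5, 11.4 → max 13.5
Smallest max regret = 9.3 → A4.

A4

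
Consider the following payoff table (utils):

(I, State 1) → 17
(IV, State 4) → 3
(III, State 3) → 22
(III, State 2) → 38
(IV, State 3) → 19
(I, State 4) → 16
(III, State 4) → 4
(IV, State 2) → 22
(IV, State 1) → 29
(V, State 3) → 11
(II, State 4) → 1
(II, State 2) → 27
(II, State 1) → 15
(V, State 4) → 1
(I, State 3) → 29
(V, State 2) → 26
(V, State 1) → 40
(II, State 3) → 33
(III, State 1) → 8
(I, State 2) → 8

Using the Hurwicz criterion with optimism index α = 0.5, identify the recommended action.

I: 0.5·29 + 0.5·8 = 18.5
II: 0.5·33 + 0.5·1 = 17
III: 0.5·38 + 0.5·4 = 21
IV: 0.5·29 + 0.5·3 = 16
V: 0.5·40 + 0.5·1 = 20.5
Highest Hurwicz score = 21 → III.

III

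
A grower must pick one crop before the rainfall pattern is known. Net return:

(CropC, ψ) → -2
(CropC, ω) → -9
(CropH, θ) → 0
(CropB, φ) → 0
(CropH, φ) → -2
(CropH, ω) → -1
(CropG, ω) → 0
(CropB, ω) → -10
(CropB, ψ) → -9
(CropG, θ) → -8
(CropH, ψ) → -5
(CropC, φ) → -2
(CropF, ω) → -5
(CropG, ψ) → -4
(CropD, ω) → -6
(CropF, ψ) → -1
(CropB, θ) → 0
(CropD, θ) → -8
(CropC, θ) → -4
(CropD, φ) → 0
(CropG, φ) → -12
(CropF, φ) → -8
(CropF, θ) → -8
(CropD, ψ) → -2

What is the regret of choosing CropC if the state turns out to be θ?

Best payoff under θ is 0.
Regret = 0 − (-4) = 4.

4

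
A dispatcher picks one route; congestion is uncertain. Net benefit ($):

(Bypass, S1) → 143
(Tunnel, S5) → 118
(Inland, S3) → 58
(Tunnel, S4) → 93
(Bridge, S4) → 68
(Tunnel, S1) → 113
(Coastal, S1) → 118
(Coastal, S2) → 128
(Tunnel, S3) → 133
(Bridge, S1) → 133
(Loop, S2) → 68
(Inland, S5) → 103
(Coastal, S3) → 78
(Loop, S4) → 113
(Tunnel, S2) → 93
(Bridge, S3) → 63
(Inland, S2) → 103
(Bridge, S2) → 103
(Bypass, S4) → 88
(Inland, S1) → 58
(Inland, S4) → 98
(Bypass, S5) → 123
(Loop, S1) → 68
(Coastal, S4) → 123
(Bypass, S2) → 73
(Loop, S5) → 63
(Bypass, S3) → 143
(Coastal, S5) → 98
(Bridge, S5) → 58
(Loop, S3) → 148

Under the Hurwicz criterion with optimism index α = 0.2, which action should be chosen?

Tunnel

Bypass: 0.2·143 + 0.8·73 = 87
Bridge: 0.2·133 + 0.8·58 = 73
Tunnel: 0.2·133 + 0.8·93 = 101
Coastal: 0.2·128 + 0.8·78 = 88
Loop: 0.2·148 + 0.8·63 = 80
Inland: 0.2·103 + 0.8·58 = 67
Highest Hurwicz score = 101 → Tunnel.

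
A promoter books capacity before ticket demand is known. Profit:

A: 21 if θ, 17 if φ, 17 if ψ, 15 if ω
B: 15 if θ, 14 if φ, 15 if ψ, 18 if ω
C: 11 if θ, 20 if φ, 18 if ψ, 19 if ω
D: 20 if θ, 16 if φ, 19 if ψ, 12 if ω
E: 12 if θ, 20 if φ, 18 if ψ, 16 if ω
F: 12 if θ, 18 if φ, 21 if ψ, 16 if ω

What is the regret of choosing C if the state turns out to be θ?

Best payoff under θ is 21.
Regret = 21 − 11 = 10.

10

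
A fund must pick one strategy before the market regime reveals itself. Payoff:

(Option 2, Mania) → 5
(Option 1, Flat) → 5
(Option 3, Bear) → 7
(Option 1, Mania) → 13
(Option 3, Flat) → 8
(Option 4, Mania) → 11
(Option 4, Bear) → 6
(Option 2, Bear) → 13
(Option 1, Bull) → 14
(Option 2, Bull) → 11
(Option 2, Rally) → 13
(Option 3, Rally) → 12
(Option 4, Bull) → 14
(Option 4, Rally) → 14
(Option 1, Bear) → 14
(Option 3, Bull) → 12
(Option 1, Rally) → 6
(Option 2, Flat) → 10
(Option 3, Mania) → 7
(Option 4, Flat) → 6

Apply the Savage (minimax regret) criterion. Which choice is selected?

Column bests: Bear=14, Flat=10, Bull=14, Rally=14, Mania=13.
Option 1 regrets: 0, 5, 0, 8, 0 → max 8
Option 2 regrets: 1, 0, 3, 1, 8 → max 8
Option 3 regrets: 7, 2, 2, 2, 6 → max 7
Option 4 regrets: 8, 4, 0, 0, 2 → max 8
Smallest max regret = 7 → Option 3.

Option 3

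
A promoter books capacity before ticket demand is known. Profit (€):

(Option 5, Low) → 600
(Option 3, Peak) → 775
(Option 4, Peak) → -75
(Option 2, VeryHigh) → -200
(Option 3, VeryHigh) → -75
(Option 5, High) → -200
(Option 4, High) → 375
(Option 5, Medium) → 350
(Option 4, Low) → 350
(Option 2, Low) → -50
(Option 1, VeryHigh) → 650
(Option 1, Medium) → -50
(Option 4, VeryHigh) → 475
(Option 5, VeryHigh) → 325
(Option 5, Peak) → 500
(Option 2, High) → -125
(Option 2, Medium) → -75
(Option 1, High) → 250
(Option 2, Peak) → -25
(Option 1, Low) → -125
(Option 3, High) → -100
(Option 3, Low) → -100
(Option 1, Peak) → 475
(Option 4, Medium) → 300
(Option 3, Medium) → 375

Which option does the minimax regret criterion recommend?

Column bests: Low=600, Medium=375, High=375, VeryHigh=650, Peak=775.
Option 1 regrets: 725, 425, 125, 0, 300 → max 725
Option 2 regrets: 650, 450, 500, 850, 800 → max 850
Option 3 regrets: 700, 0, 475, 725, 0 → max 725
Option 4 regrets: 250, 75, 0, 175, 850 → max 850
Option 5 regrets: 0, 25, 575, 325, 275 → max 575
Smallest max regret = 575 → Option 5.

Option 5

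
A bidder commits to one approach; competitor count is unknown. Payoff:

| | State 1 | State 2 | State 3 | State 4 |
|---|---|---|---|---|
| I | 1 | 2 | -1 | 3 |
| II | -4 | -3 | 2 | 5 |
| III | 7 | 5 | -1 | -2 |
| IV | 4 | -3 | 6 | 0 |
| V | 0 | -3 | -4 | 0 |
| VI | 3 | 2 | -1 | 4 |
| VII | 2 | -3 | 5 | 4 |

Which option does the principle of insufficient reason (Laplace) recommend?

III

Row averages: I=1.25, II=0, III=2.25, IV=1.75, V=-1.75, VI=2, VII=2
Highest average = 2.25 → III.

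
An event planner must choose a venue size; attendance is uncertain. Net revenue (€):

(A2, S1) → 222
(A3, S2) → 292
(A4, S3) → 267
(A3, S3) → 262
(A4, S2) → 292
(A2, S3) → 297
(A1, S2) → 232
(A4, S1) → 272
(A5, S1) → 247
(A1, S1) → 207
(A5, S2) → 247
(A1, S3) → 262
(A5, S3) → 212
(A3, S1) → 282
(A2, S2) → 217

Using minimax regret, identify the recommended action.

Column bests: S1=282, S2=292, S3=297.
A1 regrets: 75, 60, 35 → max 75
A2 regrets: 60, 75, 0 → max 75
A3 regrets: 0, 0, 35 → max 35
A4 regrets: 10, 0, 30 → max 30
A5 regrets: 35, 45, 85 → max 85
Smallest max regret = 30 → A4.

A4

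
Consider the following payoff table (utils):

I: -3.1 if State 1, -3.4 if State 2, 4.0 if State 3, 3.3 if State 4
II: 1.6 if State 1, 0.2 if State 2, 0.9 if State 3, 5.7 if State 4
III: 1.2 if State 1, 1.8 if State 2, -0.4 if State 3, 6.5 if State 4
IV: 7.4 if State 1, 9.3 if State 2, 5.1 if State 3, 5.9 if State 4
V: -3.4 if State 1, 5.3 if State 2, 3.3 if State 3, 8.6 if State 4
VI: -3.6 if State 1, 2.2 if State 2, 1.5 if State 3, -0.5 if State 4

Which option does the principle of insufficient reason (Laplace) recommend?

IV

Row averages: I=0.2, II=2.1, III=2.275, IV=6.925, V=3.45, VI=-0.1
Highest average = 6.925 → IV.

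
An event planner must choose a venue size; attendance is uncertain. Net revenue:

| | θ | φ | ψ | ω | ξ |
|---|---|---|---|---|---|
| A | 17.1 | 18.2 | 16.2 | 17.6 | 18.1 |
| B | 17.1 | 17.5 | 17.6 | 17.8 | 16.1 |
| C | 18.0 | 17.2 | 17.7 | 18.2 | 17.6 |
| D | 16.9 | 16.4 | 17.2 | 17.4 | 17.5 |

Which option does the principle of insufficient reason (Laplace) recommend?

C

Row averages: A=17.44, B=17.22, C=17.74, D=17.08
Highest average = 17.74 → C.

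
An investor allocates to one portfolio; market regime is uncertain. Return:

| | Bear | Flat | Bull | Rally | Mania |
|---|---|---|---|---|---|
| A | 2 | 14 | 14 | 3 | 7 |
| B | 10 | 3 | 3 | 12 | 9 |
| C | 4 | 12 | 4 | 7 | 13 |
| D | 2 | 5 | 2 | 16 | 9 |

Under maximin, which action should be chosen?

C

Row minima: A=2, B=3, C=4, D=2
Best worst-case = 4 → C.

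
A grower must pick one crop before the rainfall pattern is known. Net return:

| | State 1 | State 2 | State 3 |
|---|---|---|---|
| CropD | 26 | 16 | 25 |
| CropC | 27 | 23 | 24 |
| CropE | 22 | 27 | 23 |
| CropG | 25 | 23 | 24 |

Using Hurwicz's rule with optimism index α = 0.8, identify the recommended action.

CropD: 0.8·26 + 0.2·16 = 24
CropC: 0.8·27 + 0.2·23 = 26.2
CropE: 0.8·27 + 0.2·22 = 26
CropG: 0.8·25 + 0.2·23 = 24.6
Highest Hurwicz score = 26.2 → CropC.

CropC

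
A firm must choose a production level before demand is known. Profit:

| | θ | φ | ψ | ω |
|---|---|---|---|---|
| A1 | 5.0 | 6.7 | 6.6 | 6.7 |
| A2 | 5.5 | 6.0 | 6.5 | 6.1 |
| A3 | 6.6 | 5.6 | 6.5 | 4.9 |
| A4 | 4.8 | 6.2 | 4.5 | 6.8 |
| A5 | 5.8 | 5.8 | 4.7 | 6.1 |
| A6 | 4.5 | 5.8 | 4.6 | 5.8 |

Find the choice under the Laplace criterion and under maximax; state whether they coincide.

Row averages: A1=6.25, A2=6.025, A3=5.9, A4=5.575, A5=5.6, A6=5.175
Highest average = 6.25 → A1.
Row maxima: A1=6.7, A2=6.5, A3=6.6, A4=6.8, A5=6.1, A6=5.8
Best best-case = 6.8 → A4.

laplace → A1; maximax → A4 (disagree)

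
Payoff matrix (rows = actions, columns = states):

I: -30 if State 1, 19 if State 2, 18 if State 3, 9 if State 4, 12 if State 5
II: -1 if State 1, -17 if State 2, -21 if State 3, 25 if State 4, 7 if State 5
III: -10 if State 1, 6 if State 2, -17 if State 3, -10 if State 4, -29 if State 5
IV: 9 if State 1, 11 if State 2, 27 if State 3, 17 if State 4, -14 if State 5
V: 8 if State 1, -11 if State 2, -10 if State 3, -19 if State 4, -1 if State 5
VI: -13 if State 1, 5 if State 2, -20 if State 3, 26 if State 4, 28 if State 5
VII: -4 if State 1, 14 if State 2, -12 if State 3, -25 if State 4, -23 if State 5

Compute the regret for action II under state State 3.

Best payoff under State 3 is 27.
Regret = 27 − (-21) = 48.

48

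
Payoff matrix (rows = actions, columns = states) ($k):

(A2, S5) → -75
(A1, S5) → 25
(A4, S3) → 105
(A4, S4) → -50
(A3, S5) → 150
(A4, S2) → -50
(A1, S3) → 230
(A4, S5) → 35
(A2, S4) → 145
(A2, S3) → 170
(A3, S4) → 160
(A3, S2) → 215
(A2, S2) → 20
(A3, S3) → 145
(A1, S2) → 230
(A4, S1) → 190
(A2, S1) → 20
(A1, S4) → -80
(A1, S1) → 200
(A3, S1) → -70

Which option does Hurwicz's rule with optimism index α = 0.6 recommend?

A1

A1: 0.6·230 + 0.4·(-80) = 106
A2: 0.6·170 + 0.4·(-75) = 72
A3: 0.6·215 + 0.4·(-70) = 101
A4: 0.6·190 + 0.4·(-50) = 94
Highest Hurwicz score = 106 → A1.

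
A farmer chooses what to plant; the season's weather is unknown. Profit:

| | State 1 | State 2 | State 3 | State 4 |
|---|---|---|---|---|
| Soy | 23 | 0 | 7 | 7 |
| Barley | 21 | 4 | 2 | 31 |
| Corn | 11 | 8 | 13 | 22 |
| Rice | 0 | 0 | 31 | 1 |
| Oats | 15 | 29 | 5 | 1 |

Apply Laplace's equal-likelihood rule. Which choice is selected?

Row averages: Soy=9.25, Barley=14.5, Corn=13.5, Rice=8, Oats=12.5
Highest average = 14.5 → Barley.

Barley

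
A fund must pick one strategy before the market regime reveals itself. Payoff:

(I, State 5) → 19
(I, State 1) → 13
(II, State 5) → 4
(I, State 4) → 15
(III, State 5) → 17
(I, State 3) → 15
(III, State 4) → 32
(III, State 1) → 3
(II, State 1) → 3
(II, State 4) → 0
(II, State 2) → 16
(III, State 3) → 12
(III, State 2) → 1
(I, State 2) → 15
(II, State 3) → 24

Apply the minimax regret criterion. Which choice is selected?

Column bests: State 1=13, State 2=16, State 3=24, State 4=32, State 5=19.
I regrets: 0, 1, 9, 17, 0 → max 17
II regrets: 10, 0, 0, 32, 15 → max 32
III regrets: 10, 15, 12, 0, 2 → max 15
Smallest max regret = 15 → III.

III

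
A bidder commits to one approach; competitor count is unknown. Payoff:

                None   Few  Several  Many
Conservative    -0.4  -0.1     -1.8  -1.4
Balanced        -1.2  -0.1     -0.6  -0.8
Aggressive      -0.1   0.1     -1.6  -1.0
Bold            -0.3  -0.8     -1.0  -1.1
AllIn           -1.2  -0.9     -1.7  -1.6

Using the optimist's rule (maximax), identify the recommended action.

Row maxima: Conservative=-0.1, Balanced=-0.1, Aggressive=0.1, Bold=-0.3, AllIn=-0.9
Best best-case = 0.1 → Aggressive.

Aggressive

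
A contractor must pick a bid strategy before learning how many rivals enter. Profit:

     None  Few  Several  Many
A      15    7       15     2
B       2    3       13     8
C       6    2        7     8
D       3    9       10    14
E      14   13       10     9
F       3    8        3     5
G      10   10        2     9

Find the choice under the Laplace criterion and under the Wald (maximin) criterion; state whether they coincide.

laplace → E; maximin → E (agree)

Row averages: A=9.75, B=6.5, C=5.75, D=9, E=11.5, F=4.75, G=7.75
Highest average = 11.5 → E.
Row minima: A=2, B=2, C=2, D=3, E=9, F=3, G=2
Best worst-case = 9 → E.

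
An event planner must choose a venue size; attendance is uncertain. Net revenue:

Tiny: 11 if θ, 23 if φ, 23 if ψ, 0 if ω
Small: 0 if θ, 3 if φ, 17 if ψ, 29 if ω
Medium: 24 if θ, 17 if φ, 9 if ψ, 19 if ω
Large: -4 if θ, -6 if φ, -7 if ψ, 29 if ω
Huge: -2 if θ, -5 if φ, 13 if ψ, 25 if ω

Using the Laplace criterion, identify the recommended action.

Medium

Row averages: Tiny=14.25, Small=12.25, Medium=17.25, Large=3, Huge=7.75
Highest average = 17.25 → Medium.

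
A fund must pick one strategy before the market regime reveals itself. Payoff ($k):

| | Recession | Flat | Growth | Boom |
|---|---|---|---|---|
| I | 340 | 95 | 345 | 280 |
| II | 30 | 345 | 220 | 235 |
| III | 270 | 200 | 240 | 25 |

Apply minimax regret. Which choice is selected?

Column bests: Recession=340, Flat=345, Growth=345, Boom=280.
I regrets: 0, 250, 0, 0 → max 250
II regrets: 310, 0, 125, 45 → max 310
III regrets: 70, 145, 105, 255 → max 255
Smallest max regret = 250 → I.

I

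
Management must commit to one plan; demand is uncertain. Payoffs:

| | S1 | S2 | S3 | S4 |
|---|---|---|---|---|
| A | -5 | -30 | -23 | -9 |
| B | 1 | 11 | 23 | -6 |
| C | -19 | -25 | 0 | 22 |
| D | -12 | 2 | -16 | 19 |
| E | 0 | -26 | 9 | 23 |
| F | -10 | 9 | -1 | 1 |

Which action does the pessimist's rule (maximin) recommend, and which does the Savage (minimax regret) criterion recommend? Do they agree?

maximin → B; minimax regret → F (disagree)

Row minima: A=-30, B=-6, C=-25, D=-16, E=-26, F=-10
Best worst-case = -6 → B.
Column bests: S1=1, S2=11, S3=23, S4=23.
A regrets: 6, 41, 46, 32 → max 46
B regrets: 0, 0, 0, 29 → max 29
C regrets: 20, 36, 23, 1 → max 36
D regrets: 13, 9, 39, 4 → max 39
E regrets: 1, 37, 14, 0 → max 37
F regrets: 11, 2, 24, 22 → max 24
Smallest max regret = 24 → F.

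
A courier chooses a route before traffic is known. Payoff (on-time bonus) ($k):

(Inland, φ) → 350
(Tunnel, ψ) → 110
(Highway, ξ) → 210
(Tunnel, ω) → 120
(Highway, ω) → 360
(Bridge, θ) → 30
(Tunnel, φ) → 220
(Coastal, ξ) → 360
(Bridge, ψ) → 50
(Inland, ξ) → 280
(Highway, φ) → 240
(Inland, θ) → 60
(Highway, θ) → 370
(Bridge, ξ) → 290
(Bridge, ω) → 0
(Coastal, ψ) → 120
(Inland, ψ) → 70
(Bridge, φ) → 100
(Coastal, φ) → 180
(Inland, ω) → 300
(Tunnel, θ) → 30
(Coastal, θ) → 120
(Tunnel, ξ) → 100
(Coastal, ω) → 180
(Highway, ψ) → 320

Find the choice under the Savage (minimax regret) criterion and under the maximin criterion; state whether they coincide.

Column bests: θ=370, φ=350, ψ=320, ω=360, ξ=360.
Inland regrets: 310, 0, 250, 60, 80 → max 310
Bridge regrets: 340, 250, 270, 360, 70 → max 360
Tunnel regrets: 340, 130, 210, 240, 260 → max 340
Highway regrets: 0, 110, 0, 0, 150 → max 150
Coastal regrets: 250, 170, 200, 180, 0 → max 250
Smallest max regret = 150 → Highway.
Row minima: Inland=60, Bridge=0, Tunnel=30, Highway=210, Coastal=120
Best worst-case = 210 → Highway.

minimax regret → Highway; maximin → Highway (agree)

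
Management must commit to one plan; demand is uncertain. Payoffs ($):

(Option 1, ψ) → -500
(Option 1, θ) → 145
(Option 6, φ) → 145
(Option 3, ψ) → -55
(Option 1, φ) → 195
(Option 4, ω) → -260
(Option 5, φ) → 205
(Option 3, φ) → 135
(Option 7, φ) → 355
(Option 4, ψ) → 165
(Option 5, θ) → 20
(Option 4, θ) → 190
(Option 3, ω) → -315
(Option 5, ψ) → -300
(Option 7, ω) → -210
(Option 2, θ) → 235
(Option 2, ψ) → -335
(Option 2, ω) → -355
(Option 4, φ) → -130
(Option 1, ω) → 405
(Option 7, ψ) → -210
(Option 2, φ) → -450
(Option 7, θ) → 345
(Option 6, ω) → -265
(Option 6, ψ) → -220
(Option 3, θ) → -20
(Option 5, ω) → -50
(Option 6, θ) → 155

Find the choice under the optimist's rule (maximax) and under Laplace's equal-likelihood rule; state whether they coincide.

maximax → Option 1; laplace → Option 7 (disagree)

Row maxima: Option 1=405, Option 2=235, Option 3=135, Option 4=190, Option 5=205, Option 6=155, Option 7=355
Best best-case = 405 → Option 1.
Row averages: Option 1=61.25, Option 2=-226.25, Option 3=-63.75, Option 4=-8.75, Option 5=-31.25, Option 6=-46.25, Option 7=70
Highest average = 70 → Option 7.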